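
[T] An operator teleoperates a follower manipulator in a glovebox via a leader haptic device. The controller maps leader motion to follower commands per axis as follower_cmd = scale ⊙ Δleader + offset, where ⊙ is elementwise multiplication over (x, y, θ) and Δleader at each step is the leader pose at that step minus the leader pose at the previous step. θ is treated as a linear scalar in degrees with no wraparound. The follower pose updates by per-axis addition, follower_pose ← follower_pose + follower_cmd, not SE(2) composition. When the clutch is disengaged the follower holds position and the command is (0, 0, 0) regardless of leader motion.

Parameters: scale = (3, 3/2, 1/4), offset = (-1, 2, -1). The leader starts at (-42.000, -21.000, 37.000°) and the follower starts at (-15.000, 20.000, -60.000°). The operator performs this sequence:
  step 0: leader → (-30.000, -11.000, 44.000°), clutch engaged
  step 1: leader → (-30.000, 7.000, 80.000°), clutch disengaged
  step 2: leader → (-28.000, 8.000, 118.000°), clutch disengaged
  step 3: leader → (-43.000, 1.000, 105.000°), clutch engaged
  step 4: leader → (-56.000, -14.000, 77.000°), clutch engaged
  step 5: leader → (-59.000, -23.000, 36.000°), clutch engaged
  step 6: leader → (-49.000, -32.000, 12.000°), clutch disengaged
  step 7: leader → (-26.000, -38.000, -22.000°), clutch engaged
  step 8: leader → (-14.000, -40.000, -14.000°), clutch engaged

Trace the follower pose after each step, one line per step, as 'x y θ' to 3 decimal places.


20.000 37.000 -59.250
20.000 37.000 -59.250
20.000 37.000 -59.250
-26.000 28.500 -63.500
-66.000 8.000 -71.500
-76.000 -3.500 -82.750
-76.000 -3.500 -82.750
-8.000 -10.500 -92.250
27.000 -11.500 -91.250

step 0: Δleader=(12.000, 10.000, 7.000°), engaged; cmd=(35.000, 17.000, 0.750°) → follower=(20.000, 37.000, -59.250°)
step 1: Δleader=(0.000, 18.000, 36.000°), disengaged; cmd=(0,0,0) → follower holds at (20.000, 37.000, -59.250°)
step 2: Δleader=(2.000, 1.000, 38.000°), disengaged; cmd=(0,0,0) → follower holds at (20.000, 37.000, -59.250°)
step 3: Δleader=(-15.000, -7.000, -13.000°), engaged; cmd=(-46.000, -8.500, -4.250°) → follower=(-26.000, 28.500, -63.500°)
step 4: Δleader=(-13.000, -15.000, -28.000°), engaged; cmd=(-40.000, -20.500, -8.000°) → follower=(-66.000, 8.000, -71.500°)
step 5: Δleader=(-3.000, -9.000, -41.000°), engaged; cmd=(-10.000, -11.500, -11.250°) → follower=(-76.000, -3.500, -82.750°)
step 6: Δleader=(10.000, -9.000, -24.000°), disengaged; cmd=(0,0,0) → follower holds at (-76.000, -3.500, -82.750°)
step 7: Δleader=(23.000, -6.000, -34.000°), engaged; cmd=(68.000, -7.000, -9.500°) → follower=(-8.000, -10.500, -92.250°)
step 8: Δleader=(12.000, -2.000, 8.000°), engaged; cmd=(35.000, -1.000, 1.000°) → follower=(27.000, -11.500, -91.250°)


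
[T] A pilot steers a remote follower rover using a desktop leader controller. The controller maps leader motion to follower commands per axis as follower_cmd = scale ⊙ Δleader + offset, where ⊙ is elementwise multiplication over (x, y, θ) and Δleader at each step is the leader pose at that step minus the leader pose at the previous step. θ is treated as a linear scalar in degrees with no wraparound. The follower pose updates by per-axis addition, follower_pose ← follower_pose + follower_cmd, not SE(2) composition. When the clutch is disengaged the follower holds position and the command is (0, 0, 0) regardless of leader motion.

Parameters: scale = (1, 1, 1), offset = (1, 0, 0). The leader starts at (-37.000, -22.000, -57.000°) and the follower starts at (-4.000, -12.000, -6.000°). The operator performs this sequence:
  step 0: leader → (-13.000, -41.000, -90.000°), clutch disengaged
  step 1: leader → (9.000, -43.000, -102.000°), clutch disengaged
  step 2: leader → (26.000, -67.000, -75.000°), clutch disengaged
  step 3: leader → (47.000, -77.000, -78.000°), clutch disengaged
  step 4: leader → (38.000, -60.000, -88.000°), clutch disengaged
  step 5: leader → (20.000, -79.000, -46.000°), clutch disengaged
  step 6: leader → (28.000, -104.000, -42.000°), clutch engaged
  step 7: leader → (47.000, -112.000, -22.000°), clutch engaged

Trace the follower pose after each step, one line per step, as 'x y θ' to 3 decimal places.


step 0: Δleader=(24.000, -19.000, -33.000°), disengaged; cmd=(0,0,0) → follower holds at (-4.000, -12.000, -6.000°)
step 1: Δleader=(22.000, -2.000, -12.000°), disengaged; cmd=(0,0,0) → follower holds at (-4.000, -12.000, -6.000°)
step 2: Δleader=(17.000, -24.000, 27.000°), disengaged; cmd=(0,0,0) → follower holds at (-4.000, -12.000, -6.000°)
step 3: Δleader=(21.000, -10.000, -3.000°), disengaged; cmd=(0,0,0) → follower holds at (-4.000, -12.000, -6.000°)
step 4: Δleader=(-9.000, 17.000, -10.000°), disengaged; cmd=(0,0,0) → follower holds at (-4.000, -12.000, -6.000°)
step 5: Δleader=(-18.000, -19.000, 42.000°), disengaged; cmd=(0,0,0) → follower holds at (-4.000, -12.000, -6.000°)
step 6: Δleader=(8.000, -25.000, 4.000°), engaged; cmd=(9.000, -25.000, 4.000°) → follower=(5.000, -37.000, -2.000°)
step 7: Δleader=(19.000, -8.000, 20.000°), engaged; cmd=(20.000, -8.000, 20.000°) → follower=(25.000, -45.000, 18.000°)

-4.000 -12.000 -6.000
-4.000 -12.000 -6.000
-4.000 -12.000 -6.000
-4.000 -12.000 -6.000
-4.000 -12.000 -6.000
-4.000 -12.000 -6.000
5.000 -37.000 -2.000
25.000 -45.000 18.000


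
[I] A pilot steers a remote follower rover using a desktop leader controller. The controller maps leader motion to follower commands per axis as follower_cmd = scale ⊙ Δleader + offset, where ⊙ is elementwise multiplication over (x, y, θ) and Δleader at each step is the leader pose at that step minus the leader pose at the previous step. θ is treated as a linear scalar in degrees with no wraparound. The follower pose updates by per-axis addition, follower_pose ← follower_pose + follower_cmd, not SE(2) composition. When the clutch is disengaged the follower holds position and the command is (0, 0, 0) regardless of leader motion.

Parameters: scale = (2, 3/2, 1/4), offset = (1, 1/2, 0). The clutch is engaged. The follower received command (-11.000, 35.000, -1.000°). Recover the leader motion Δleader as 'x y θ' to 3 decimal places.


-6.000 23.000 -4.000

axis x: (-11.000 − 1) / (2) = -6.000
axis y: (35.000 − 1/2) / (3/2) = 23.000
axis θ: (-1.000 − 0) / (1/4) = -4.000


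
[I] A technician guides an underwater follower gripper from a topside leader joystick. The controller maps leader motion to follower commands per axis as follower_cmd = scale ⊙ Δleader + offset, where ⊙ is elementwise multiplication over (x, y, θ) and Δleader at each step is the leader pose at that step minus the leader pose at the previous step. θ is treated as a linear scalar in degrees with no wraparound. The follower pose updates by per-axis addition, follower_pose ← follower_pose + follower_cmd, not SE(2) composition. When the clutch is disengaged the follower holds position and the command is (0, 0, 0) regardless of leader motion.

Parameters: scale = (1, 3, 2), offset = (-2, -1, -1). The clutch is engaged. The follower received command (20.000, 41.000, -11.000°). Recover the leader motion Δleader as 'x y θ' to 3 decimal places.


axis x: (20.000 − -2) / (1) = 22.000
axis y: (41.000 − -1) / (3) = 14.000
axis θ: (-11.000 − -1) / (2) = -5.000

22.000 14.000 -5.000


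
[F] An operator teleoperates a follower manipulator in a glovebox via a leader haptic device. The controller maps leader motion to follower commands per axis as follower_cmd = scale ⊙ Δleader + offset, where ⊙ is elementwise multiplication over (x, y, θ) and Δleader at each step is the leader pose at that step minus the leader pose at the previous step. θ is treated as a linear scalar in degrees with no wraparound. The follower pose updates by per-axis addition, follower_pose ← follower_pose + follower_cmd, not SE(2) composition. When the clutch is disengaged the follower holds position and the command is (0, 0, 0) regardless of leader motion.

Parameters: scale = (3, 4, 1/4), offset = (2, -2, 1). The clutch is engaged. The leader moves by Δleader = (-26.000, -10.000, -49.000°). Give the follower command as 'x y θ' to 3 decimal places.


-76.000 -42.000 -11.250

axis x: 3·-26.000 + 2 = -76.000
axis y: 4·-10.000 + -2 = -42.000
axis θ: 1/4·-49.000 + 1 = -11.250


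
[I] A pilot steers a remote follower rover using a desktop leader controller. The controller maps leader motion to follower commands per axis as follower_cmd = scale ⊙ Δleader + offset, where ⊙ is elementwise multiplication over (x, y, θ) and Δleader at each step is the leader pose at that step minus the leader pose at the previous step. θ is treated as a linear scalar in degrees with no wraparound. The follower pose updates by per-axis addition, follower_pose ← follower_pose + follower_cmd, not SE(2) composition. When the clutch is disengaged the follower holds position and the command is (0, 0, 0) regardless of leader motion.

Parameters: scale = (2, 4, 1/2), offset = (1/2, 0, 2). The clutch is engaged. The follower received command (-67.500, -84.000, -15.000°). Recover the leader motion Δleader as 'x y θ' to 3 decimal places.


axis x: (-67.500 − 1/2) / (2) = -34.000
axis y: (-84.000 − 0) / (4) = -21.000
axis θ: (-15.000 − 2) / (1/2) = -34.000

-34.000 -21.000 -34.000


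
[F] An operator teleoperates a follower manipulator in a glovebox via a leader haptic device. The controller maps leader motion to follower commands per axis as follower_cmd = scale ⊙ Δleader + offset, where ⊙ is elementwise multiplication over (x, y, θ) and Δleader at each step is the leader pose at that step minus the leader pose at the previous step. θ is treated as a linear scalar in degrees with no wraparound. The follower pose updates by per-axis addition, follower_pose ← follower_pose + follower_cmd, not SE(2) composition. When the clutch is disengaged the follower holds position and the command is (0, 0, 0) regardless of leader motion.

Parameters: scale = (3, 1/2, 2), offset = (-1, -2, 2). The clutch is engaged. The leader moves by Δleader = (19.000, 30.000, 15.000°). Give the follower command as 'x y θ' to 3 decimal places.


56.000 13.000 32.000

axis x: 3·19.000 + -1 = 56.000
axis y: 1/2·30.000 + -2 = 13.000
axis θ: 2·15.000 + 2 = 32.000


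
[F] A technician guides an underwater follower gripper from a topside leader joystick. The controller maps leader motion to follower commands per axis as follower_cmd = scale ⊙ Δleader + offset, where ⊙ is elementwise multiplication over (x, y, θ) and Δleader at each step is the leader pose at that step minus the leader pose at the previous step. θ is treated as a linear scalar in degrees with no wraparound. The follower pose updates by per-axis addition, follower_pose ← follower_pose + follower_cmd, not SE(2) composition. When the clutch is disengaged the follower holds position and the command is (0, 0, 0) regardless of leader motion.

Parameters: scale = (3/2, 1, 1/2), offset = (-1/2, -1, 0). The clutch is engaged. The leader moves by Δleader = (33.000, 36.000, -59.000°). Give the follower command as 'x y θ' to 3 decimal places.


49.000 35.000 -29.500

axis x: 3/2·33.000 + -1/2 = 49.000
axis y: 1·36.000 + -1 = 35.000
axis θ: 1/2·-59.000 + 0 = -29.500


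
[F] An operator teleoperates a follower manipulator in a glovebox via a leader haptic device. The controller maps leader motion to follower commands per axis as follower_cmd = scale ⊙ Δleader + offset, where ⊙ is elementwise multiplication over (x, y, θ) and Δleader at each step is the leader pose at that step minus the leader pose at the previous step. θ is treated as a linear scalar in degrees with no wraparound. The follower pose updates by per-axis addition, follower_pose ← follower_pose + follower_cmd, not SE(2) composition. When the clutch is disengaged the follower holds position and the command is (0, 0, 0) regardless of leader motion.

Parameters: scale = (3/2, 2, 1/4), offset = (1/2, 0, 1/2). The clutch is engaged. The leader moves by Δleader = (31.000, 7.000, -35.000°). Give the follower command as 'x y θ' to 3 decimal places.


47.000 14.000 -8.250

axis x: 3/2·31.000 + 1/2 = 47.000
axis y: 2·7.000 + 0 = 14.000
axis θ: 1/4·-35.000 + 1/2 = -8.250


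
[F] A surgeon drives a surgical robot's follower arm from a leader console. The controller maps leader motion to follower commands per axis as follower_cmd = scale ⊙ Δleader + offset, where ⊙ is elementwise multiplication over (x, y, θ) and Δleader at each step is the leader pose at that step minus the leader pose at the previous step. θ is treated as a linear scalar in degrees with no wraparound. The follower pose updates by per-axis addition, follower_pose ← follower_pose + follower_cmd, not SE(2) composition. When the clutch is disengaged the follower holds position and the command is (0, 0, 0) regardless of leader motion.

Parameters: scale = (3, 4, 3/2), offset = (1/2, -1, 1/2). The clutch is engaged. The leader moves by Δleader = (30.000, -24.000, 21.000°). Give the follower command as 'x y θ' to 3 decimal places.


90.500 -97.000 32.000

axis x: 3·30.000 + 1/2 = 90.500
axis y: 4·-24.000 + -1 = -97.000
axis θ: 3/2·21.000 + 1/2 = 32.000


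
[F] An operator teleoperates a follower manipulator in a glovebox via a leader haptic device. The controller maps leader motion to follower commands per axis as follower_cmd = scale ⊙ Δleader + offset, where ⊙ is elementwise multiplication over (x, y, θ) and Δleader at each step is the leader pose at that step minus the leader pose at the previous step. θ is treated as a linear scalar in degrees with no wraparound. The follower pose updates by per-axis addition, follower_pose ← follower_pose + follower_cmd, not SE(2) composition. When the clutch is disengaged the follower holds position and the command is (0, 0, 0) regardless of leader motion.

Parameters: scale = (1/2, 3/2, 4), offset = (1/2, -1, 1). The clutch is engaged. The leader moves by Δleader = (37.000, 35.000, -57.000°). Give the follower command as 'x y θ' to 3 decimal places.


axis x: 1/2·37.000 + 1/2 = 19.000
axis y: 3/2·35.000 + -1 = 51.500
axis θ: 4·-57.000 + 1 = -227.000

19.000 51.500 -227.000


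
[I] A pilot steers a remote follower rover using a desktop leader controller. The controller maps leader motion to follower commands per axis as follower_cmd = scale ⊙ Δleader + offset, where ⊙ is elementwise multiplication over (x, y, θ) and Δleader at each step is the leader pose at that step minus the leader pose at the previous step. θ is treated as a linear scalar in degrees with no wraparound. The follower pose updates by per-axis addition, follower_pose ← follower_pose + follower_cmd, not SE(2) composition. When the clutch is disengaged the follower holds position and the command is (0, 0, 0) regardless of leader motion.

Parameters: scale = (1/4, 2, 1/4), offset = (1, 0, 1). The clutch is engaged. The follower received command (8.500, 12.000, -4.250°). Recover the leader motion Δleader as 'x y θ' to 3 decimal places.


axis x: (8.500 − 1) / (1/4) = 30.000
axis y: (12.000 − 0) / (2) = 6.000
axis θ: (-4.250 − 1) / (1/4) = -21.000

30.000 6.000 -21.000


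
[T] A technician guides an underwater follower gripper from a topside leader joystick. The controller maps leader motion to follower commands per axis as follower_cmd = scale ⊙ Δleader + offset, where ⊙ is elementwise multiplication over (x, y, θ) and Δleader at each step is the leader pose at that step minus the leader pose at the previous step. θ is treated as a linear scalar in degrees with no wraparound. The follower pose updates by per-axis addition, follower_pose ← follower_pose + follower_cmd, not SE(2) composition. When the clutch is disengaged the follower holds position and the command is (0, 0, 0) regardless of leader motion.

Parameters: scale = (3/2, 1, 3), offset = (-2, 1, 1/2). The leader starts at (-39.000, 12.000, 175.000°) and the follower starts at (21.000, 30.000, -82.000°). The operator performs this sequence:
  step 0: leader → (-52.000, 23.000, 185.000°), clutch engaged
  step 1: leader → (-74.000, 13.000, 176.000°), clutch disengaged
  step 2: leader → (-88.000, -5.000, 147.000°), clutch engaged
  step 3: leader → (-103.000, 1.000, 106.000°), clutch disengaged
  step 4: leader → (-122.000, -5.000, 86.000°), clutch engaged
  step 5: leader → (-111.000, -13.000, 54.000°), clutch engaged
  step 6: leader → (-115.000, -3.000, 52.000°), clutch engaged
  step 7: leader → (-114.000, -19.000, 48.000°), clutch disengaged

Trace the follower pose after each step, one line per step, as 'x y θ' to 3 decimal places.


-0.500 42.000 -51.500
-0.500 42.000 -51.500
-23.500 25.000 -138.000
-23.500 25.000 -138.000
-54.000 20.000 -197.500
-39.500 13.000 -293.000
-47.500 24.000 -298.500
-47.500 24.000 -298.500

step 0: Δleader=(-13.000, 11.000, 10.000°), engaged; cmd=(-21.500, 12.000, 30.500°) → follower=(-0.500, 42.000, -51.500°)
step 1: Δleader=(-22.000, -10.000, -9.000°), disengaged; cmd=(0,0,0) → follower holds at (-0.500, 42.000, -51.500°)
step 2: Δleader=(-14.000, -18.000, -29.000°), engaged; cmd=(-23.000, -17.000, -86.500°) → follower=(-23.500, 25.000, -138.000°)
step 3: Δleader=(-15.000, 6.000, -41.000°), disengaged; cmd=(0,0,0) → follower holds at (-23.500, 25.000, -138.000°)
step 4: Δleader=(-19.000, -6.000, -20.000°), engaged; cmd=(-30.500, -5.000, -59.500°) → follower=(-54.000, 20.000, -197.500°)
step 5: Δleader=(11.000, -8.000, -32.000°), engaged; cmd=(14.500, -7.000, -95.500°) → follower=(-39.500, 13.000, -293.000°)
step 6: Δleader=(-4.000, 10.000, -2.000°), engaged; cmd=(-8.000, 11.000, -5.500°) → follower=(-47.500, 24.000, -298.500°)
step 7: Δleader=(1.000, -16.000, -4.000°), disengaged; cmd=(0,0,0) → follower holds at (-47.500, 24.000, -298.500°)


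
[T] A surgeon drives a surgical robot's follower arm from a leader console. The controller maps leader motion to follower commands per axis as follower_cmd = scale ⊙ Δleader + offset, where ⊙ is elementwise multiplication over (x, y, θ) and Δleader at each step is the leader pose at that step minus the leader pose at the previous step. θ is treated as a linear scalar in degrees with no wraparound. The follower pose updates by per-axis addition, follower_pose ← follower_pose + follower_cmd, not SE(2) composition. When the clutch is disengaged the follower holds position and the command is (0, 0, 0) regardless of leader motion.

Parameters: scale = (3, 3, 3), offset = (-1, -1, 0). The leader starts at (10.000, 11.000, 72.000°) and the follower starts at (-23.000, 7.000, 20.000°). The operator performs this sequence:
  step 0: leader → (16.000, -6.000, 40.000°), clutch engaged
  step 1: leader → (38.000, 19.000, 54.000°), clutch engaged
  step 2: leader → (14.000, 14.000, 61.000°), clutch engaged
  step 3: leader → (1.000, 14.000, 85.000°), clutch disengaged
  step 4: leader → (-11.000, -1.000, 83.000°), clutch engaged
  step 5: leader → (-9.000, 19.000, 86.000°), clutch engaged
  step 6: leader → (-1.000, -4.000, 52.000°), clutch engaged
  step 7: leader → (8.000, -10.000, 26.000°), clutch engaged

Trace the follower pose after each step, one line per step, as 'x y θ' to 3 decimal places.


step 0: Δleader=(6.000, -17.000, -32.000°), engaged; cmd=(17.000, -52.000, -96.000°) → follower=(-6.000, -45.000, -76.000°)
step 1: Δleader=(22.000, 25.000, 14.000°), engaged; cmd=(65.000, 74.000, 42.000°) → follower=(59.000, 29.000, -34.000°)
step 2: Δleader=(-24.000, -5.000, 7.000°), engaged; cmd=(-73.000, -16.000, 21.000°) → follower=(-14.000, 13.000, -13.000°)
step 3: Δleader=(-13.000, 0.000, 24.000°), disengaged; cmd=(0,0,0) → follower holds at (-14.000, 13.000, -13.000°)
step 4: Δleader=(-12.000, -15.000, -2.000°), engaged; cmd=(-37.000, -46.000, -6.000°) → follower=(-51.000, -33.000, -19.000°)
step 5: Δleader=(2.000, 20.000, 3.000°), engaged; cmd=(5.000, 59.000, 9.000°) → follower=(-46.000, 26.000, -10.000°)
step 6: Δleader=(8.000, -23.000, -34.000°), engaged; cmd=(23.000, -70.000, -102.000°) → follower=(-23.000, -44.000, -112.000°)
step 7: Δleader=(9.000, -6.000, -26.000°), engaged; cmd=(26.000, -19.000, -78.000°) → follower=(3.000, -63.000, -190.000°)

-6.000 -45.000 -76.000
59.000 29.000 -34.000
-14.000 13.000 -13.000
-14.000 13.000 -13.000
-51.000 -33.000 -19.000
-46.000 26.000 -10.000
-23.000 -44.000 -112.000
3.000 -63.000 -190.000


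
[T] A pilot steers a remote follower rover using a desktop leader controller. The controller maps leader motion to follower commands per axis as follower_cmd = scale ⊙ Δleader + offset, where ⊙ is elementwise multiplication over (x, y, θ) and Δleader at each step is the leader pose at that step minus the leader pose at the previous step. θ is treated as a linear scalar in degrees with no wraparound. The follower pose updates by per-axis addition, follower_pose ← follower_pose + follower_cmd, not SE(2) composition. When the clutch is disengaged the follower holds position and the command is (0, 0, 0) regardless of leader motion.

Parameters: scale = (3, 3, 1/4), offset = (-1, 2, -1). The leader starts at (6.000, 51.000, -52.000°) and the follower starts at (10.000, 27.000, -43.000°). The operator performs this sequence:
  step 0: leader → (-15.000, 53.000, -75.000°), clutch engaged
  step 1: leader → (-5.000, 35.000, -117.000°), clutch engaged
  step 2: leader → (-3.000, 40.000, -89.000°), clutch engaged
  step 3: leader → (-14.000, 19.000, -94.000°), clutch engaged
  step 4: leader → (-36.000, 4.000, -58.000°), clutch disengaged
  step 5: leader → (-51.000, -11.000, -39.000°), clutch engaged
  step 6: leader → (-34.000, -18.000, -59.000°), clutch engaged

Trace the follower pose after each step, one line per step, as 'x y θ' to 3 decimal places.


-54.000 35.000 -49.750
-25.000 -17.000 -61.250
-20.000 0.000 -55.250
-54.000 -61.000 -57.500
-54.000 -61.000 -57.500
-100.000 -104.000 -53.750
-50.000 -123.000 -59.750

step 0: Δleader=(-21.000, 2.000, -23.000°), engaged; cmd=(-64.000, 8.000, -6.750°) → follower=(-54.000, 35.000, -49.750°)
step 1: Δleader=(10.000, -18.000, -42.000°), engaged; cmd=(29.000, -52.000, -11.500°) → follower=(-25.000, -17.000, -61.250°)
step 2: Δleader=(2.000, 5.000, 28.000°), engaged; cmd=(5.000, 17.000, 6.000°) → follower=(-20.000, 0.000, -55.250°)
step 3: Δleader=(-11.000, -21.000, -5.000°), engaged; cmd=(-34.000, -61.000, -2.250°) → follower=(-54.000, -61.000, -57.500°)
step 4: Δleader=(-22.000, -15.000, 36.000°), disengaged; cmd=(0,0,0) → follower holds at (-54.000, -61.000, -57.500°)
step 5: Δleader=(-15.000, -15.000, 19.000°), engaged; cmd=(-46.000, -43.000, 3.750°) → follower=(-100.000, -104.000, -53.750°)
step 6: Δleader=(17.000, -7.000, -20.000°), engaged; cmd=(50.000, -19.000, -6.000°) → follower=(-50.000, -123.000, -59.750°)


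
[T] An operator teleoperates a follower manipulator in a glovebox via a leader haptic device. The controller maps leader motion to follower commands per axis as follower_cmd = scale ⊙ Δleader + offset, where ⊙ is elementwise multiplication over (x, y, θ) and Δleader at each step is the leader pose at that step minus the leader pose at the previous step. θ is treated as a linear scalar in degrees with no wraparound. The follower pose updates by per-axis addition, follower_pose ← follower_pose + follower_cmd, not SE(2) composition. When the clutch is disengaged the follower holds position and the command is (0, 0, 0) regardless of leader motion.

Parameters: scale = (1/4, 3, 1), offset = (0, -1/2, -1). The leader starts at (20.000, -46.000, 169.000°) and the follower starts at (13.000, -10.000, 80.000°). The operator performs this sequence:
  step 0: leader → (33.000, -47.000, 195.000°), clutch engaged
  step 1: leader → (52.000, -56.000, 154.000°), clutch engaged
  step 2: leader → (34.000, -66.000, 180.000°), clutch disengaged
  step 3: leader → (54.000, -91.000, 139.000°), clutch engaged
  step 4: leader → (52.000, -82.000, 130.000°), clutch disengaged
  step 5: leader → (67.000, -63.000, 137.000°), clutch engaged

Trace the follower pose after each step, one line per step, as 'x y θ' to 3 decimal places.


16.250 -13.500 105.000
21.000 -41.000 63.000
21.000 -41.000 63.000
26.000 -116.500 21.000
26.000 -116.500 21.000
29.750 -60.000 27.000

step 0: Δleader=(13.000, -1.000, 26.000°), engaged; cmd=(3.250, -3.500, 25.000°) → follower=(16.250, -13.500, 105.000°)
step 1: Δleader=(19.000, -9.000, -41.000°), engaged; cmd=(4.750, -27.500, -42.000°) → follower=(21.000, -41.000, 63.000°)
step 2: Δleader=(-18.000, -10.000, 26.000°), disengaged; cmd=(0,0,0) → follower holds at (21.000, -41.000, 63.000°)
step 3: Δleader=(20.000, -25.000, -41.000°), engaged; cmd=(5.000, -75.500, -42.000°) → follower=(26.000, -116.500, 21.000°)
step 4: Δleader=(-2.000, 9.000, -9.000°), disengaged; cmd=(0,0,0) → follower holds at (26.000, -116.500, 21.000°)
step 5: Δleader=(15.000, 19.000, 7.000°), engaged; cmd=(3.750, 56.500, 6.000°) → follower=(29.750, -60.000, 27.000°)


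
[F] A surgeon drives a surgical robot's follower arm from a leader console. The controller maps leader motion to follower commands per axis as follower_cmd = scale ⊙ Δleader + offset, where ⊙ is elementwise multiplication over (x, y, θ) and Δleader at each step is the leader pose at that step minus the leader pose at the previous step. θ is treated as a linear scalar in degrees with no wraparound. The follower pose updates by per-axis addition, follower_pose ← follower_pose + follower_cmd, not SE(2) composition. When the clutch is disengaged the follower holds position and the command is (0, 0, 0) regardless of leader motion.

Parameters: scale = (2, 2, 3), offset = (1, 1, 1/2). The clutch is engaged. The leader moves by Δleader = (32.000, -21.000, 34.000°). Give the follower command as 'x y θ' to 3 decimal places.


axis x: 2·32.000 + 1 = 65.000
axis y: 2·-21.000 + 1 = -41.000
axis θ: 3·34.000 + 1/2 = 102.500

65.000 -41.000 102.500


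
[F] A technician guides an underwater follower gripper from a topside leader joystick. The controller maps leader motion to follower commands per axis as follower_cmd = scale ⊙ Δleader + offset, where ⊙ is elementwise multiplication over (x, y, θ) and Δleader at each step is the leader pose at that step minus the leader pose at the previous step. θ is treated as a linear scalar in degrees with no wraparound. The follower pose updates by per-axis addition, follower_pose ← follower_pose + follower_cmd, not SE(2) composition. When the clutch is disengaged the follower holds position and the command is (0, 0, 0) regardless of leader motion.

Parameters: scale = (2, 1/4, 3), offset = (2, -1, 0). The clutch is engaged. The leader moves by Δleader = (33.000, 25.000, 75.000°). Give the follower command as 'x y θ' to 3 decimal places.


axis x: 2·33.000 + 2 = 68.000
axis y: 1/4·25.000 + -1 = 5.250
axis θ: 3·75.000 + 0 = 225.000

68.000 5.250 225.000


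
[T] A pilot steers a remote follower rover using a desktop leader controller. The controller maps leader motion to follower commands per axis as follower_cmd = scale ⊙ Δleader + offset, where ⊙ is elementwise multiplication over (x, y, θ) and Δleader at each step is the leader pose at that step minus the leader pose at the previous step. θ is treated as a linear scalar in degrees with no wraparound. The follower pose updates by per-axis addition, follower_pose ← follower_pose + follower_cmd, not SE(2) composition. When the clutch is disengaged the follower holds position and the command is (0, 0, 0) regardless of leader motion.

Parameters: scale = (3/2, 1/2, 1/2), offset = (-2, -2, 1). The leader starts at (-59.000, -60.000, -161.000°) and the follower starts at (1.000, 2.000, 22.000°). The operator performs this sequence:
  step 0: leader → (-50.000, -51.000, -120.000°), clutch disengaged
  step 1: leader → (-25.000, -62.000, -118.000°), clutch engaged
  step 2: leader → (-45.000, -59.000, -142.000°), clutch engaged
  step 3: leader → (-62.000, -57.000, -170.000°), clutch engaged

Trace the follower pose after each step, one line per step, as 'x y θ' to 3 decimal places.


step 0: Δleader=(9.000, 9.000, 41.000°), disengaged; cmd=(0,0,0) → follower holds at (1.000, 2.000, 22.000°)
step 1: Δleader=(25.000, -11.000, 2.000°), engaged; cmd=(35.500, -7.500, 2.000°) → follower=(36.500, -5.500, 24.000°)
step 2: Δleader=(-20.000, 3.000, -24.000°), engaged; cmd=(-32.000, -0.500, -11.000°) → follower=(4.500, -6.000, 13.000°)
step 3: Δleader=(-17.000, 2.000, -28.000°), engaged; cmd=(-27.500, -1.000, -13.000°) → follower=(-23.000, -7.000, 0.000°)

1.000 2.000 22.000
36.500 -5.500 24.000
4.500 -6.000 13.000
-23.000 -7.000 0.000


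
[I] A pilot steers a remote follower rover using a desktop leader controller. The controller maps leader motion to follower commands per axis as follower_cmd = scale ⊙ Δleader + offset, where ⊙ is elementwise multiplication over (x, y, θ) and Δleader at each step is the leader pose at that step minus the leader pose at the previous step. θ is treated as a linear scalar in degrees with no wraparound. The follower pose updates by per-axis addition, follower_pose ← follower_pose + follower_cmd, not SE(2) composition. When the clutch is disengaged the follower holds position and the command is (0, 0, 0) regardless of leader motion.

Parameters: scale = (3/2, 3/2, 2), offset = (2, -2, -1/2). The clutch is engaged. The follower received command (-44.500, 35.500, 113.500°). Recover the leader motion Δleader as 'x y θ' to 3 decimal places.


axis x: (-44.500 − 2) / (3/2) = -31.000
axis y: (35.500 − -2) / (3/2) = 25.000
axis θ: (113.500 − -1/2) / (2) = 57.000

-31.000 25.000 57.000


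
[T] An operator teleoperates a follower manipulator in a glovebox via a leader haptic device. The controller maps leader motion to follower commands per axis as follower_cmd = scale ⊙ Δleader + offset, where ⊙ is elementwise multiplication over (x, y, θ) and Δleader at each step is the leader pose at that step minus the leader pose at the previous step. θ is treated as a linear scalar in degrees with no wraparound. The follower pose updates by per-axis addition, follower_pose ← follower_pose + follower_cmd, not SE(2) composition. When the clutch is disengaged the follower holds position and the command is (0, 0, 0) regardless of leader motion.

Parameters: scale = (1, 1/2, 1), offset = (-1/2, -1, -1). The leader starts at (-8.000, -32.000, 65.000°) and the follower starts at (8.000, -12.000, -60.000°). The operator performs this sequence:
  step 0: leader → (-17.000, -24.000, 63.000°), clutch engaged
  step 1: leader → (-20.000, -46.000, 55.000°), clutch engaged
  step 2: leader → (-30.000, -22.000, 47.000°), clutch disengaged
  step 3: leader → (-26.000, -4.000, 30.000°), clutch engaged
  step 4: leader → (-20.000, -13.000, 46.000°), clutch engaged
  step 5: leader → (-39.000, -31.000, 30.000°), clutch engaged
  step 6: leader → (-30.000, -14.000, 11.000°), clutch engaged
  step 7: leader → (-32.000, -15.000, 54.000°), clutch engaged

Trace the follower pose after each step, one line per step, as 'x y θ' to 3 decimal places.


step 0: Δleader=(-9.000, 8.000, -2.000°), engaged; cmd=(-9.500, 3.000, -3.000°) → follower=(-1.500, -9.000, -63.000°)
step 1: Δleader=(-3.000, -22.000, -8.000°), engaged; cmd=(-3.500, -12.000, -9.000°) → follower=(-5.000, -21.000, -72.000°)
step 2: Δleader=(-10.000, 24.000, -8.000°), disengaged; cmd=(0,0,0) → follower holds at (-5.000, -21.000, -72.000°)
step 3: Δleader=(4.000, 18.000, -17.000°), engaged; cmd=(3.500, 8.000, -18.000°) → follower=(-1.500, -13.000, -90.000°)
step 4: Δleader=(6.000, -9.000, 16.000°), engaged; cmd=(5.500, -5.500, 15.000°) → follower=(4.000, -18.500, -75.000°)
step 5: Δleader=(-19.000, -18.000, -16.000°), engaged; cmd=(-19.500, -10.000, -17.000°) → follower=(-15.500, -28.500, -92.000°)
step 6: Δleader=(9.000, 17.000, -19.000°), engaged; cmd=(8.500, 7.500, -20.000°) → follower=(-7.000, -21.000, -112.000°)
step 7: Δleader=(-2.000, -1.000, 43.000°), engaged; cmd=(-2.500, -1.500, 42.000°) → follower=(-9.500, -22.500, -70.000°)

-1.500 -9.000 -63.000
-5.000 -21.000 -72.000
-5.000 -21.000 -72.000
-1.500 -13.000 -90.000
4.000 -18.500 -75.000
-15.500 -28.500 -92.000
-7.000 -21.000 -112.000
-9.500 -22.500 -70.000


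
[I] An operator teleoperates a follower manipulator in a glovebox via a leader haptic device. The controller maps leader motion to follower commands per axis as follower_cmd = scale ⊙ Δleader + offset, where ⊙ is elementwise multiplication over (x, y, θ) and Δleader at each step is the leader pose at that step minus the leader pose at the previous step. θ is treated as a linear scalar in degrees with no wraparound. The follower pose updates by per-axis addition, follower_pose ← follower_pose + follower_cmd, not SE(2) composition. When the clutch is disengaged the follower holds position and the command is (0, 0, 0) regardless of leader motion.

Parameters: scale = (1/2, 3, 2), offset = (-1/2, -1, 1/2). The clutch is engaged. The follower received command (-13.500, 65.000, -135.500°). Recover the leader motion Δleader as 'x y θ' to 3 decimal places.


-26.000 22.000 -68.000

axis x: (-13.500 − -1/2) / (1/2) = -26.000
axis y: (65.000 − -1) / (3) = 22.000
axis θ: (-135.500 − 1/2) / (2) = -68.000


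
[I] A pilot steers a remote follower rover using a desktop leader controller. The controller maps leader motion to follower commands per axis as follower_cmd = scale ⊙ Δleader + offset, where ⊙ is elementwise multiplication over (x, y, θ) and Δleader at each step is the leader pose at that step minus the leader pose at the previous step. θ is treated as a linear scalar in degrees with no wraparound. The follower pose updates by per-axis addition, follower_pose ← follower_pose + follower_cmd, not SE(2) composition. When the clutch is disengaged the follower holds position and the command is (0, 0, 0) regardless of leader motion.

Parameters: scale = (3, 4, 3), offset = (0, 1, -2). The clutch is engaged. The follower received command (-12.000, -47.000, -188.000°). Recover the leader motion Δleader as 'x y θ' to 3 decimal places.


-4.000 -12.000 -62.000

axis x: (-12.000 − 0) / (3) = -4.000
axis y: (-47.000 − 1) / (4) = -12.000
axis θ: (-188.000 − -2) / (3) = -62.000


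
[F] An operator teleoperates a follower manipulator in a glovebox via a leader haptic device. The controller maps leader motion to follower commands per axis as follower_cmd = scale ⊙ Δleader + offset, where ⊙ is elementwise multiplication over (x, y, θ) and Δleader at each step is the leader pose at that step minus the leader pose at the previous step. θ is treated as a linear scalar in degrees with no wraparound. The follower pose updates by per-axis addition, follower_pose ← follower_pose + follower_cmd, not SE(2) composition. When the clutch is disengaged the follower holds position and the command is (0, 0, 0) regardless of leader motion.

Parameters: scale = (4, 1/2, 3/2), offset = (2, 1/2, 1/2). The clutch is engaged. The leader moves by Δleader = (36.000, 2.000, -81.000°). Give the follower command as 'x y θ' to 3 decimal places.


axis x: 4·36.000 + 2 = 146.000
axis y: 1/2·2.000 + 1/2 = 1.500
axis θ: 3/2·-81.000 + 1/2 = -121.000

146.000 1.500 -121.000


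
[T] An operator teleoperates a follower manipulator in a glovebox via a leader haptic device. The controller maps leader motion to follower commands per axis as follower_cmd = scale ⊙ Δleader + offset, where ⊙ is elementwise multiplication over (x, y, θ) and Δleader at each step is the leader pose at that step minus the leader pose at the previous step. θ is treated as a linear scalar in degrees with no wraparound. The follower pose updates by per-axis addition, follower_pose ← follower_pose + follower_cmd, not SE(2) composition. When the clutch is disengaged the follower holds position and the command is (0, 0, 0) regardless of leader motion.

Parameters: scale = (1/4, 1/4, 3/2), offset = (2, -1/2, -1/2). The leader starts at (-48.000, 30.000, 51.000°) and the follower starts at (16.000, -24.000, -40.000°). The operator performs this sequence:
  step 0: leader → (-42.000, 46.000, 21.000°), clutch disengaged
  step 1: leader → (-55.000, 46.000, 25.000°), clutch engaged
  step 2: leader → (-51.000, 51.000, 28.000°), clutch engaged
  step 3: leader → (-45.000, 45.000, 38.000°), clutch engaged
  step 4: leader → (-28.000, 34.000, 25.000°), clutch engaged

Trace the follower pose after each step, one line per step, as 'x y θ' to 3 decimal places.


16.000 -24.000 -40.000
14.750 -24.500 -34.500
17.750 -23.750 -30.500
21.250 -25.750 -16.000
27.500 -29.000 -36.000

step 0: Δleader=(6.000, 16.000, -30.000°), disengaged; cmd=(0,0,0) → follower holds at (16.000, -24.000, -40.000°)
step 1: Δleader=(-13.000, 0.000, 4.000°), engaged; cmd=(-1.250, -0.500, 5.500°) → follower=(14.750, -24.500, -34.500°)
step 2: Δleader=(4.000, 5.000, 3.000°), engaged; cmd=(3.000, 0.750, 4.000°) → follower=(17.750, -23.750, -30.500°)
step 3: Δleader=(6.000, -6.000, 10.000°), engaged; cmd=(3.500, -2.000, 14.500°) → follower=(21.250, -25.750, -16.000°)
step 4: Δleader=(17.000, -11.000, -13.000°), engaged; cmd=(6.250, -3.250, -20.000°) → follower=(27.500, -29.000, -36.000°)


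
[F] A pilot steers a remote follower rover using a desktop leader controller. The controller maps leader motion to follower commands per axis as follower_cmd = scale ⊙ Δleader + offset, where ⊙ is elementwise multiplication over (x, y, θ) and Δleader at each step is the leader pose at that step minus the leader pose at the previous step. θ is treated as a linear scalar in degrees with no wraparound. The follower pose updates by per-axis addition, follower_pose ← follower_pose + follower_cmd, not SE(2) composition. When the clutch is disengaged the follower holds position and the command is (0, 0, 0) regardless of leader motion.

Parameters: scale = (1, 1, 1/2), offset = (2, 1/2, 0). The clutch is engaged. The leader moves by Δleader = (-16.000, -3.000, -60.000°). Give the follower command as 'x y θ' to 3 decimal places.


axis x: 1·-16.000 + 2 = -14.000
axis y: 1·-3.000 + 1/2 = -2.500
axis θ: 1/2·-60.000 + 0 = -30.000

-14.000 -2.500 -30.000


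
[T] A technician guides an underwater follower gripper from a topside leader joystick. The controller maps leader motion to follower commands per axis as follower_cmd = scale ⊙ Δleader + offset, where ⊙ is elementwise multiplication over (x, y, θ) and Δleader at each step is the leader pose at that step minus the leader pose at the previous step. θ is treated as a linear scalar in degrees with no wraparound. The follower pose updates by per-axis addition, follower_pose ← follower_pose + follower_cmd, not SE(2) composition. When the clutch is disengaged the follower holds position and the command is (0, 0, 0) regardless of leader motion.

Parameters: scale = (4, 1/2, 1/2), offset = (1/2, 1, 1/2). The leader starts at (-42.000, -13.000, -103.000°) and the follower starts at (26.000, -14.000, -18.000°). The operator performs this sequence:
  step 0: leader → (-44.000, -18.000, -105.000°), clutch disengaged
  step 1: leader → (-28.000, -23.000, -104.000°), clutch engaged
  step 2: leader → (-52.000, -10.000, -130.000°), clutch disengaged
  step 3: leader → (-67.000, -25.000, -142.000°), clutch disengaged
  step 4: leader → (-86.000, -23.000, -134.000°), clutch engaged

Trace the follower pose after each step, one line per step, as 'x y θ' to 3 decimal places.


26.000 -14.000 -18.000
90.500 -15.500 -17.000
90.500 -15.500 -17.000
90.500 -15.500 -17.000
15.000 -13.500 -12.500

step 0: Δleader=(-2.000, -5.000, -2.000°), disengaged; cmd=(0,0,0) → follower holds at (26.000, -14.000, -18.000°)
step 1: Δleader=(16.000, -5.000, 1.000°), engaged; cmd=(64.500, -1.500, 1.000°) → follower=(90.500, -15.500, -17.000°)
step 2: Δleader=(-24.000, 13.000, -26.000°), disengaged; cmd=(0,0,0) → follower holds at (90.500, -15.500, -17.000°)
step 3: Δleader=(-15.000, -15.000, -12.000°), disengaged; cmd=(0,0,0) → follower holds at (90.500, -15.500, -17.000°)
step 4: Δleader=(-19.000, 2.000, 8.000°), engaged; cmd=(-75.500, 2.000, 4.500°) → follower=(15.000, -13.500, -12.500°)
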